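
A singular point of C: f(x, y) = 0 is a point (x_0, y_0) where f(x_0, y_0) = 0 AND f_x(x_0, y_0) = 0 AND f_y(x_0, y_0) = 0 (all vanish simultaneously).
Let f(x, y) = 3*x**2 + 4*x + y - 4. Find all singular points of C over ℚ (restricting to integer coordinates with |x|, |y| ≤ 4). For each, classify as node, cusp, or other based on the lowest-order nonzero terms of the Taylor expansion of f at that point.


No singular points in the scanned grid; C is smooth there.

Compute partial derivatives:
  f_x = 6*x + 4.
  f_y = 1.
f_y = 1 is a nonzero constant, so f_y never vanishes: no point (x, y) can satisfy f = f_x = f_y = 0. In particular no (x, y) ∈ {−4, ..., 4}² is singular; the curve is smooth.


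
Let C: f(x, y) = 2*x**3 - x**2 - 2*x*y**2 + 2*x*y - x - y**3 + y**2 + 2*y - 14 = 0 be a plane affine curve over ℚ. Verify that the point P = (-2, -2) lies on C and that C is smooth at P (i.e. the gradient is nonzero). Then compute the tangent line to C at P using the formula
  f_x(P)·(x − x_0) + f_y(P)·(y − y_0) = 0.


Tangent line at P: 15*x - 34*y - 38 = 0.

Step 1: f(-2, -2) = 0, so P lies on C.
Step 2: partial derivatives
  f_x(x, y) = 6*x**2 - 2*x - 2*y**2 + 2*y - 1, f_y(x, y) = -4*x*y + 2*x - 3*y**2 + 2*y + 2.
  f_x(P) = 15, f_y(P) = -34 (gradient nonzero, so P is smooth).
Step 3: tangent line at P: 15·(x − -2) + -34·(y − -2) = 0.
Expanding: 15*x - 34*y - 38 = 0.


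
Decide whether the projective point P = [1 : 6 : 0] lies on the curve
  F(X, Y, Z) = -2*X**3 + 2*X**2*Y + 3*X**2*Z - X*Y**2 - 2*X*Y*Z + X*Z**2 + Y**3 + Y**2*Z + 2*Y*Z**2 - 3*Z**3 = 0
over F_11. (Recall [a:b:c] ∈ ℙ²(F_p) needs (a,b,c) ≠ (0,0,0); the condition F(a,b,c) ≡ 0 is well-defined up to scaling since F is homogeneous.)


F(1,6,0) ≡ 3 (mod 11); P is NOT on the curve.

Evaluate F(1, 6, 0) term-by-term (mod 11).
  -2*X**3 ↦ -2·1·1·1 = -2
  2*X**2*Y ↦ 2·1·6·1 = 12
  3*X**2*Z ↦ 3·1·1·0 = 0
  -X*Y**2 ↦ -1·1·36·1 = -36
  -2*X*Y*Z ↦ -2·1·6·0 = 0
  X*Z**2 ↦ 1·1·1·0 = 0
  Y**3 ↦ 1·1·216·1 = 216
  Y**2*Z ↦ 1·1·36·0 = 0
  2*Y*Z**2 ↦ 2·1·6·0 = 0
  -3*Z**3 ↦ -3·1·1·0 = 0
Sum: F(1, 6, 0) = (-2) + (12) + (0) + (-36) + (0) + (0) + (216) + (0) + (0) + (0) = 190.
Reducing mod 11: 190 ≡ 3 (mod 11).
Since F(a, b, c) ≡ 3 ≠ 0 (mod 11), P does NOT lie on the curve.


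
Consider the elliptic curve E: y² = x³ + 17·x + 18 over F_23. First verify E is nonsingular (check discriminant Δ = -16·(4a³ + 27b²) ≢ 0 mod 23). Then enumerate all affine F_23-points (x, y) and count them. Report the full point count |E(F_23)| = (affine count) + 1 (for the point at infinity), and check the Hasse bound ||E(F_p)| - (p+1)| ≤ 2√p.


Affine points = {(0, 8), (0, 15), (1, 6), (1, 17), (3, 2), (3, 21), (4, 9), (4, 14), (9, 7), (9, 16), (11, 8), (11, 15), (12, 8), (12, 15), (16, 4), (16, 19), (19, 1), (19, 22), (20, 3), (20, 20), (22, 0)}; affine count = 21; |E(F_23)| = 22.

Discriminant check: Δ ∝ 4a³ + 27b² = 4·17³ + 27·18² = 4·4913 + 27·324 ≡ 18 (mod 23). Nonzero ⇒ E is nonsingular.
For each x ∈ F_23, compute rhs = x³ + 17·x + 18 mod 23, then count y ∈ F_23 with y² ≡ rhs.
  x = 0: rhs = 18, matching y values: 8, 15 (2 points).
  x = 1: rhs = 13, matching y values: 6, 17 (2 points).
  x = 2: rhs = 14, matching y values: none (0 points).
  x = 3: rhs = 4, matching y values: 2, 21 (2 points).
  x = 4: rhs = 12, matching y values: 9, 14 (2 points).
  x = 5: rhs = 21, matching y values: none (0 points).
  x = 6: rhs = 14, matching y values: none (0 points).
  x = 7: rhs = 20, matching y values: none (0 points).
  x = 8: rhs = 22, matching y values: none (0 points).
  x = 9: rhs = 3, matching y values: 7, 16 (2 points).
  x = 10: rhs = 15, matching y values: none (0 points).
  x = 11: rhs = 18, matching y values: 8, 15 (2 points).
  x = 12: rhs = 18, matching y values: 8, 15 (2 points).
  x = 13: rhs = 21, matching y values: none (0 points).
  x = 14: rhs = 10, matching y values: none (0 points).
  x = 15: rhs = 14, matching y values: none (0 points).
  x = 16: rhs = 16, matching y values: 4, 19 (2 points).
  x = 17: rhs = 22, matching y values: none (0 points).
  x = 18: rhs = 15, matching y values: none (0 points).
  x = 19: rhs = 1, matching y values: 1, 22 (2 points).
  x = 20: rhs = 9, matching y values: 3, 20 (2 points).
  x = 21: rhs = 22, matching y values: none (0 points).
  x = 22: rhs = 0, matching y values: 0 (1 points).
Total affine count: 21.
Full point count |E(F_23)| = 21 + 1 = 22.
Hasse bound: |22 − (23+1)| = |-2| = 2 ≤ 2√23 ≈ 9.5917 ✓.


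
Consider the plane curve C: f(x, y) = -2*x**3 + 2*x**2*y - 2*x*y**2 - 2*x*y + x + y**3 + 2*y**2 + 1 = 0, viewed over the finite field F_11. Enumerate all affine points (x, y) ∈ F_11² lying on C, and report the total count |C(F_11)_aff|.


Affine F_11-points: {(0, 5), (1, 0), (4, 10), (6, 1), (6, 3), (6, 6), (7, 1), (7, 2), (7, 9), (9, 3), (10, 1), (10, 3)}; count = 12.

For each of the 121 pairs (x, y) ∈ F_11², evaluate f(x, y) mod 11. Record the zeros.
  x = 0: [0↦1, 1↦4, 2↦6, 3↦2, 4↦9, 5↦0, 6↦3, 7↦2, 8↦3, 9↦1, 10↦2]  zeros at y ∈ {5}
  x = 1: [0↦0, 1↦1, 2↦8, 3↦5, 4↦9, 5↦4, 6↦7, 7↦2, 8↦6, 9↦3, 10↦10]  zeros at y ∈ {0}
  x = 2: [0↦9, 1↦1, 2↦6, 3↦8, 4↦2, 5↦5, 6↦1, 7↦7, 8↦7, 9↦7, 10↦2]  zeros at y ∈ ∅
  x = 3: [0↦5, 1↦3, 2↦10, 3↦10, 4↦9, 5↦2, 6↦6, 7↦5, 8↦5, 9↦1, 10↦10]  zeros at y ∈ ∅
  x = 4: [0↦9, 1↦6, 2↦8, 3↦10, 4↦7, 5↦5, 6↦10, 7↦6, 8↦10, 9↦6, 10↦0]  zeros at y ∈ {10}
  x = 5: [0↦9, 1↦9, 2↦10, 3↦7, 4↦6, 5↦2, 6↦1, 7↦9, 8↦10, 9↦10, 10↦4]  zeros at y ∈ ∅
  x = 6: [0↦4, 1↦0, 2↦4, 3↦0, 4↦5, 5↦3, 6↦0, 7↦2, 8↦4, 9↦1, 10↦10]  zeros at y ∈ {1, 3, 6}
  x = 7: [0↦4, 1↦0, 2↦0, 3↦10, 4↦3, 5↦7, 6↦6, 7↦6, 8↦2, 9↦0, 10↦6]  zeros at y ∈ {1, 2, 9}
  x = 8: [0↦8, 1↦8, 2↦8, 3↦3, 4↦10, 5↦2, 6↦7, 7↦9, 8↦3, 9↦6, 10↦2]  zeros at y ∈ ∅
  x = 9: [0↦4, 1↦1, 2↦5, 3↦0, 4↦3, 5↦9, 6↦2, 7↦10, 8↦6, 9↦7, 10↦8]  zeros at y ∈ {3}
  x = 10: [0↦2, 1↦0, 2↦1, 3↦0, 4↦3, 5↦5, 6↦1, 7↦8, 8↦10, 9↦2, 10↦1]  zeros at y ∈ {1, 3}
Collecting zeros: affine points = {(0, 5), (1, 0), (4, 10), (6, 1), (6, 3), (6, 6), (7, 1), (7, 2), (7, 9), (9, 3), (10, 1), (10, 3)}.
Total count |C(F_11)_aff| = 12.


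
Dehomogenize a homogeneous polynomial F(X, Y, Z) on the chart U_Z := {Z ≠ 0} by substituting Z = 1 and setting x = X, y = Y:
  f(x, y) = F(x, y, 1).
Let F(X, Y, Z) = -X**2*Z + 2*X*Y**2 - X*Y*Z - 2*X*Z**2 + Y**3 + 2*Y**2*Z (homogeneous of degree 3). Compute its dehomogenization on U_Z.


f(x, y) = -x**2 + 2*x*y**2 - x*y - 2*x + y**3 + 2*y**2

On U_Z we set Z = 1. Each monomial c·X^i·Y^j·Z^k in F becomes c·x^i·y^j·1^k = c·x^i·y^j.
Substituting Z = 1: F(X, Y, 1) = -x**2 + 2*x*y**2 - x*y - 2*x + y**3 + 2*y**2.
Note: deg(f) ≤ deg(F) = 3; strict inequality happens when F is divisible by Z (lost terms).


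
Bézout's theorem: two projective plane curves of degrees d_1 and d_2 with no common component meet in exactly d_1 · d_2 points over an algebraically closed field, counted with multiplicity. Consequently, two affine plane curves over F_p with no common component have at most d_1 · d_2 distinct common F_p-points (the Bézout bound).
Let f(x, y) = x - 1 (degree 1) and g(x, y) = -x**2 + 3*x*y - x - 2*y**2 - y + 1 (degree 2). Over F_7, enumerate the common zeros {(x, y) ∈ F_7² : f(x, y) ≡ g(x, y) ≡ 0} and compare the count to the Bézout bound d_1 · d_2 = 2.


Common zeros: ∅; count = 0; Bézout bound = 2.

deg(f) = 1, deg(g) = 2, so Bézout bound = 2.
Scan x ∈ F_7. For each x, list the y ∈ F_7 with f(x, y) ≡ 0 and those with g(x, y) ≡ 0 (mod 7); the common zeros in that column are the intersection.
  x = 0: f ≡ 0 at y ∈ ∅; g ≡ 0 at y ∈ {4, 6}; common: ∅.
  x = 1: f ≡ 0 at y ∈ {0, 1, 2, 3, 4, 5, 6}; g ≡ 0 at y ∈ ∅; common: ∅.
  x = 2: f ≡ 0 at y ∈ ∅; g ≡ 0 at y ∈ ∅; common: ∅.
  x = 3: f ≡ 0 at y ∈ ∅; g ≡ 0 at y ∈ {5, 6}; common: ∅.
  x = 4: f ≡ 0 at y ∈ ∅; g ≡ 0 at y ∈ {4, 5}; common: ∅.
  x = 5: f ≡ 0 at y ∈ ∅; g ≡ 0 at y ∈ ∅; common: ∅.
  x = 6: f ≡ 0 at y ∈ ∅; g ≡ 0 at y ∈ ∅; common: ∅.
Collecting: common zeros = ∅, so the count is 0.
Comparison with the Bézout bound: 0 ≤ 2 = deg(f)·deg(g), as expected for curves with no common component (the affine F_7-count falls short of the bound because intersections may lie at infinity, over extension fields, or carry multiplicity).


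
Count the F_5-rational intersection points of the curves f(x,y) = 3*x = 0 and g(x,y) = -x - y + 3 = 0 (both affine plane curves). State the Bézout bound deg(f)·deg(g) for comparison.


Common zeros: {(0, 3)}; count = 1; Bézout bound = 1.

deg(f) = 1, deg(g) = 1, so Bézout bound = 1.
Scan x ∈ F_5. For each x, list the y ∈ F_5 with f(x, y) ≡ 0 and those with g(x, y) ≡ 0 (mod 5); the common zeros in that column are the intersection.
  x = 0: f ≡ 0 at y ∈ {0, 1, 2, 3, 4}; g ≡ 0 at y ∈ {3}; common: {3}.
  x = 1: f ≡ 0 at y ∈ ∅; g ≡ 0 at y ∈ {2}; common: ∅.
  x = 2: f ≡ 0 at y ∈ ∅; g ≡ 0 at y ∈ {1}; common: ∅.
  x = 3: f ≡ 0 at y ∈ ∅; g ≡ 0 at y ∈ {0}; common: ∅.
  x = 4: f ≡ 0 at y ∈ ∅; g ≡ 0 at y ∈ {4}; common: ∅.
Collecting: common zeros = {(0, 3)}, so the count is 1.
Comparison with the Bézout bound: 1 ≤ 1 = deg(f)·deg(g), as expected for curves with no common component (the bound is attained).


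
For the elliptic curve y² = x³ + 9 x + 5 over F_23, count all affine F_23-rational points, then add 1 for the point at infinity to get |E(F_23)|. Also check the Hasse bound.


Affine points = {(2, 10), (2, 13), (3, 6), (3, 17), (4, 6), (4, 17), (11, 3), (11, 20), (12, 1), (12, 22), (14, 0), (16, 6), (16, 17), (21, 5), (21, 18), (22, 8), (22, 15)}; affine count = 17; |E(F_23)| = 18.

Discriminant check: Δ ∝ 4a³ + 27b² = 4·9³ + 27·5² = 4·729 + 27·25 ≡ 3 (mod 23). Nonzero ⇒ E is nonsingular.
For each x ∈ F_23, compute rhs = x³ + 9·x + 5 mod 23, then count y ∈ F_23 with y² ≡ rhs.
  x = 0: rhs = 5, matching y values: none (0 points).
  x = 1: rhs = 15, matching y values: none (0 points).
  x = 2: rhs = 8, matching y values: 10, 13 (2 points).
  x = 3: rhs = 13, matching y values: 6, 17 (2 points).
  x = 4: rhs = 13, matching y values: 6, 17 (2 points).
  x = 5: rhs = 14, matching y values: none (0 points).
  x = 6: rhs = 22, matching y values: none (0 points).
  x = 7: rhs = 20, matching y values: none (0 points).
  x = 8: rhs = 14, matching y values: none (0 points).
  x = 9: rhs = 10, matching y values: none (0 points).
  x = 10: rhs = 14, matching y values: none (0 points).
  x = 11: rhs = 9, matching y values: 3, 20 (2 points).
  x = 12: rhs = 1, matching y values: 1, 22 (2 points).
  x = 13: rhs = 19, matching y values: none (0 points).
  x = 14: rhs = 0, matching y values: 0 (1 points).
  x = 15: rhs = 19, matching y values: none (0 points).
  x = 16: rhs = 13, matching y values: 6, 17 (2 points).
  x = 17: rhs = 11, matching y values: none (0 points).
  x = 18: rhs = 19, matching y values: none (0 points).
  x = 19: rhs = 20, matching y values: none (0 points).
  x = 20: rhs = 20, matching y values: none (0 points).
  x = 21: rhs = 2, matching y values: 5, 18 (2 points).
  x = 22: rhs = 18, matching y values: 8, 15 (2 points).
Total affine count: 17.
Full point count |E(F_23)| = 17 + 1 = 18.
Hasse bound: |18 − (23+1)| = |-6| = 6 ≤ 2√23 ≈ 9.5917 ✓.


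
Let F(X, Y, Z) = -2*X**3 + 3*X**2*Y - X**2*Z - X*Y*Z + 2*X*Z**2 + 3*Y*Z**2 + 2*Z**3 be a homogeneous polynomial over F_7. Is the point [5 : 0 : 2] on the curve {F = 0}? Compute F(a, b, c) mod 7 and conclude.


F(5,0,2) ≡ 1 (mod 7); P is NOT on the curve.

Evaluate F(5, 0, 2) term-by-term (mod 7).
  -2*X**3 ↦ -2·125·1·1 = -250
  3*X**2*Y ↦ 3·25·0·1 = 0
  -X**2*Z ↦ -1·25·1·2 = -50
  -X*Y*Z ↦ -1·5·0·2 = 0
  2*X*Z**2 ↦ 2·5·1·4 = 40
  3*Y*Z**2 ↦ 3·1·0·4 = 0
  2*Z**3 ↦ 2·1·1·8 = 16
Sum: F(5, 0, 2) = (-250) + (0) + (-50) + (0) + (40) + (0) + (16) = -244.
Reducing mod 7: -244 ≡ 1 (mod 7).
Since F(a, b, c) ≡ 1 ≠ 0 (mod 7), P does NOT lie on the curve.


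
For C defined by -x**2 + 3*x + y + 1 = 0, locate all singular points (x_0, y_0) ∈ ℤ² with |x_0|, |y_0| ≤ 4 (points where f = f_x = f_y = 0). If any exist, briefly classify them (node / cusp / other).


No singular points in the scanned grid; C is smooth there.

Compute partial derivatives:
  f_x = 3 - 2*x.
  f_y = 1.
f_y = 1 is a nonzero constant, so f_y never vanishes: no point (x, y) can satisfy f = f_x = f_y = 0. In particular no (x, y) ∈ {−4, ..., 4}² is singular; the curve is smooth.


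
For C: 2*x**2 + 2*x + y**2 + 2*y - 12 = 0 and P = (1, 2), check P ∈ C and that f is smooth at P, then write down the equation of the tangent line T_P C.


Tangent line at P: 6*x + 6*y - 18 = 0.

Step 1: f(1, 2) = 0, so P lies on C.
Step 2: partial derivatives
  f_x(x, y) = 4*x + 2, f_y(x, y) = 2*y + 2.
  f_x(P) = 6, f_y(P) = 6 (gradient nonzero, so P is smooth).
Step 3: tangent line at P: 6·(x − 1) + 6·(y − 2) = 0.
Expanding: 6*x + 6*y - 18 = 0.


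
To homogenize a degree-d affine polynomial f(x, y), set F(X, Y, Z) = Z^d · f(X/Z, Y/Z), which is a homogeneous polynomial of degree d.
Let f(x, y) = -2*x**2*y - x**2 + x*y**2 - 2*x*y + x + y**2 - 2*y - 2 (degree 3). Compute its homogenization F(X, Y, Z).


F(X, Y, Z) = -2*X**2*Y - X**2*Z + X*Y**2 - 2*X*Y*Z + X*Z**2 + Y**2*Z - 2*Y*Z**2 - 2*Z**3

deg(f) = 3.
Substitute x = X/Z, y = Y/Z into f, then multiply by Z^3.
  monomial -2·x^2·y^1 ↦ -2·X^2·Y^1·Z^0.
  monomial -1·x^2·y^0 ↦ -1·X^2·Y^0·Z^1.
  monomial 1·x^1·y^2 ↦ 1·X^1·Y^2·Z^0.
  monomial -2·x^1·y^1 ↦ -2·X^1·Y^1·Z^1.
  monomial 1·x^1·y^0 ↦ 1·X^1·Y^0·Z^2.
  monomial 1·x^0·y^2 ↦ 1·X^0·Y^2·Z^1.
  monomial -2·x^0·y^1 ↦ -2·X^0·Y^1·Z^2.
  monomial -2·x^0·y^0 ↦ -2·X^0·Y^0·Z^3.
Collecting: F(X, Y, Z) = -2*X**2*Y - X**2*Z + X*Y**2 - 2*X*Y*Z + X*Z**2 + Y**2*Z - 2*Y*Z**2 - 2*Z**3.


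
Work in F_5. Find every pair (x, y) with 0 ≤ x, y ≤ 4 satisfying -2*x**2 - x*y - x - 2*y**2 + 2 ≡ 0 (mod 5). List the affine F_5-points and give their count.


Affine F_5-points: {(0, 1), (0, 4), (2, 2), (4, 1), (4, 2)}; count = 5.

For each of the 25 pairs (x, y) ∈ F_5², evaluate f(x, y) mod 5. Record the zeros.
  x = 0: [0↦2, 1↦0, 2↦4, 3↦4, 4↦0]  zeros at y ∈ {1, 4}
  x = 1: [0↦4, 1↦1, 2↦4, 3↦3, 4↦3]  zeros at y ∈ ∅
  x = 2: [0↦2, 1↦3, 2↦0, 3↦3, 4↦2]  zeros at y ∈ {2}
  x = 3: [0↦1, 1↦1, 2↦2, 3↦4, 4↦2]  zeros at y ∈ ∅
  x = 4: [0↦1, 1↦0, 2↦0, 3↦1, 4↦3]  zeros at y ∈ {1, 2}
Collecting zeros: affine points = {(0, 1), (0, 4), (2, 2), (4, 1), (4, 2)}.
Total count |C(F_5)_aff| = 5.


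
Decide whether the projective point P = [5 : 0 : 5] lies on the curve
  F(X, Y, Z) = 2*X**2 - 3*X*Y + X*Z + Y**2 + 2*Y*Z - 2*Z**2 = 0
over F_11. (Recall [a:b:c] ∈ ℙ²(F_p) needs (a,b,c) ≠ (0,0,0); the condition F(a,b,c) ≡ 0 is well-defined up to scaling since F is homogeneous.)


F(5,0,5) ≡ 3 (mod 11); P is NOT on the curve.

Evaluate F(5, 0, 5) term-by-term (mod 11).
  2*X**2 ↦ 2·25·1·1 = 50
  -3*X*Y ↦ -3·5·0·1 = 0
  X*Z ↦ 1·5·1·5 = 25
  Y**2 ↦ 1·1·0·1 = 0
  2*Y*Z ↦ 2·1·0·5 = 0
  -2*Z**2 ↦ -2·1·1·25 = -50
Sum: F(5, 0, 5) = (50) + (0) + (25) + (0) + (0) + (-50) = 25.
Reducing mod 11: 25 ≡ 3 (mod 11).
Since F(a, b, c) ≡ 3 ≠ 0 (mod 11), P does NOT lie on the curve.


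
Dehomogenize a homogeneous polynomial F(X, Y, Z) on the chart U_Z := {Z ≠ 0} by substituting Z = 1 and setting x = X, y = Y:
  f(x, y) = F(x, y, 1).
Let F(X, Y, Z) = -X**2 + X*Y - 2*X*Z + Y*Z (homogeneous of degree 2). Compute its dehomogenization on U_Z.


f(x, y) = -x**2 + x*y - 2*x + y

On U_Z we set Z = 1. Each monomial c·X^i·Y^j·Z^k in F becomes c·x^i·y^j·1^k = c·x^i·y^j.
Substituting Z = 1: F(X, Y, 1) = -x**2 + x*y - 2*x + y.
Note: deg(f) ≤ deg(F) = 2; strict inequality happens when F is divisible by Z (lost terms).


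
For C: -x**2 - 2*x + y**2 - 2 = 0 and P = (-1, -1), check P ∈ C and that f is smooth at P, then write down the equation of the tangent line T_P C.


Tangent line at P: -2*y - 2 = 0.

Step 1: f(-1, -1) = 0, so P lies on C.
Step 2: partial derivatives
  f_x(x, y) = -2*x - 2, f_y(x, y) = 2*y.
  f_x(P) = 0, f_y(P) = -2 (gradient nonzero, so P is smooth).
Step 3: tangent line at P: 0·(x − -1) + -2·(y − -1) = 0.
Expanding: -2*y - 2 = 0.


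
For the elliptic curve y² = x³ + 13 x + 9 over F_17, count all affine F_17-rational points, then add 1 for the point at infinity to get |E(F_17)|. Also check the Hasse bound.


Affine points = {(0, 3), (0, 14), (2, 3), (2, 14), (7, 1), (7, 16), (8, 8), (8, 9), (10, 0), (11, 2), (11, 15), (15, 3), (15, 14)}; affine count = 13; |E(F_17)| = 14.

Discriminant check: Δ ∝ 4a³ + 27b² = 4·13³ + 27·9² = 4·2197 + 27·81 ≡ 10 (mod 17). Nonzero ⇒ E is nonsingular.
For each x ∈ F_17, compute rhs = x³ + 13·x + 9 mod 17, then count y ∈ F_17 with y² ≡ rhs.
  x = 0: rhs = 9, matching y values: 3, 14 (2 points).
  x = 1: rhs = 6, matching y values: none (0 points).
  x = 2: rhs = 9, matching y values: 3, 14 (2 points).
  x = 3: rhs = 7, matching y values: none (0 points).
  x = 4: rhs = 6, matching y values: none (0 points).
  x = 5: rhs = 12, matching y values: none (0 points).
  x = 6: rhs = 14, matching y values: none (0 points).
  x = 7: rhs = 1, matching y values: 1, 16 (2 points).
  x = 8: rhs = 13, matching y values: 8, 9 (2 points).
  x = 9: rhs = 5, matching y values: none (0 points).
  x = 10: rhs = 0, matching y values: 0 (1 points).
  x = 11: rhs = 4, matching y values: 2, 15 (2 points).
  x = 12: rhs = 6, matching y values: none (0 points).
  x = 13: rhs = 12, matching y values: none (0 points).
  x = 14: rhs = 11, matching y values: none (0 points).
  x = 15: rhs = 9, matching y values: 3, 14 (2 points).
  x = 16: rhs = 12, matching y values: none (0 points).
Total affine count: 13.
Full point count |E(F_17)| = 13 + 1 = 14.
Hasse bound: |14 − (17+1)| = |-4| = 4 ≤ 2√17 ≈ 8.2462 ✓.


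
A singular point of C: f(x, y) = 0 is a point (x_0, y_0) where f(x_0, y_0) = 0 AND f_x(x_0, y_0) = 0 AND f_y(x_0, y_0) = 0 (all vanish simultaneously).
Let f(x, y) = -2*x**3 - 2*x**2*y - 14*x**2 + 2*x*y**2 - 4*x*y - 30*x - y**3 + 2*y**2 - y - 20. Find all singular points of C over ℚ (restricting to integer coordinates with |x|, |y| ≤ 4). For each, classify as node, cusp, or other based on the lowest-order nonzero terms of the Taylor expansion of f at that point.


Singular points: {(-2, -1)}; classification: cusp.

Compute partial derivatives:
  f_x = -6*x**2 - 4*x*y - 28*x + 2*y**2 - 4*y - 30.
  f_y = -2*x**2 + 4*x*y - 4*x - 3*y**2 + 4*y - 1.
Scan x_0 ∈ {−4, ..., 4}. For each x_0, f_y(x_0, y) is a polynomial in y; find its integer roots y ∈ {−4, ..., 4}, then test f_x and f at those candidates.
  x = -4: f_y(-4, y) = -3*y**2 - 12*y - 17; no integer root y with |y| ≤ 4.
  x = -3: f_y(-3, y) = -3*y**2 - 8*y - 7; no integer root y with |y| ≤ 4.
  x = -2: f_y(-2, y) = -3*y**2 - 4*y - 1; vanishes at y ∈ {-1}. (-2, -1): f_x = 0, f = 0 — SINGULAR.
  x = -1: f_y(-1, y) = 1 - 3*y**2; no integer root y with |y| ≤ 4.
  x = 0: f_y(0, y) = -3*y**2 + 4*y - 1; vanishes at y ∈ {1}. (0, 1): f_x = -32 ≠ 0.
  x = 1: f_y(1, y) = -3*y**2 + 8*y - 7; no integer root y with |y| ≤ 4.
  x = 2: f_y(2, y) = -3*y**2 + 12*y - 17; no integer root y with |y| ≤ 4.
  x = 3: f_y(3, y) = -3*y**2 + 16*y - 31; no integer root y with |y| ≤ 4.
  x = 4: f_y(4, y) = -3*y**2 + 20*y - 49; no integer root y with |y| ≤ 4.
Only singular point on the grid: (-2, -1).
Classify: substitute x = -2 + u, y = -1 + v and expand: f = -2*u**3 - 2*u**2*v + 2*u*v**2 - v**3 + v**2.
No constant or linear terms (consistent with a singular point). Quadratic part: v**2. Cubic part: -2*u**3 - 2*u**2*v + 2*u*v**2 - v**3.
The quadratic part v**2 is a perfect square, so there is a single (double) tangent line v = 0, i.e. y = -1. Restricting the cubic part to that line (v = 0) leaves -2*u**3 ≠ 0, so f is not divisible by v and the branch is v² ≈ 2*u**3 to lowest order — this is a cusp.
Classification: cusp.


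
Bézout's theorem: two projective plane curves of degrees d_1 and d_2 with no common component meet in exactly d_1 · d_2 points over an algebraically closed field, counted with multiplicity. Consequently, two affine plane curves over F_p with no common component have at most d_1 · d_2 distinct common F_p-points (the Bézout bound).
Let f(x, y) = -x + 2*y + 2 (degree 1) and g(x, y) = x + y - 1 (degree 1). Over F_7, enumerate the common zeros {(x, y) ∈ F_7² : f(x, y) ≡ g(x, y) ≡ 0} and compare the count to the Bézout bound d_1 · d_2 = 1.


Common zeros: {(6, 2)}; count = 1; Bézout bound = 1.

deg(f) = 1, deg(g) = 1, so Bézout bound = 1.
Scan x ∈ F_7. For each x, list the y ∈ F_7 with f(x, y) ≡ 0 and those with g(x, y) ≡ 0 (mod 7); the common zeros in that column are the intersection.
  x = 0: f ≡ 0 at y ∈ {6}; g ≡ 0 at y ∈ {1}; common: ∅.
  x = 1: f ≡ 0 at y ∈ {3}; g ≡ 0 at y ∈ {0}; common: ∅.
  x = 2: f ≡ 0 at y ∈ {0}; g ≡ 0 at y ∈ {6}; common: ∅.
  x = 3: f ≡ 0 at y ∈ {4}; g ≡ 0 at y ∈ {5}; common: ∅.
  x = 4: f ≡ 0 at y ∈ {1}; g ≡ 0 at y ∈ {4}; common: ∅.
  x = 5: f ≡ 0 at y ∈ {5}; g ≡ 0 at y ∈ {3}; common: ∅.
  x = 6: f ≡ 0 at y ∈ {2}; g ≡ 0 at y ∈ {2}; common: {2}.
Collecting: common zeros = {(6, 2)}, so the count is 1.
Comparison with the Bézout bound: 1 ≤ 1 = deg(f)·deg(g), as expected for curves with no common component (the bound is attained).


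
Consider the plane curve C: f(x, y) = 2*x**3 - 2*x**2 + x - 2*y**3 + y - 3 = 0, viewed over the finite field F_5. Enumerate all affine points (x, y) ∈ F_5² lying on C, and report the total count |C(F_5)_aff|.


Affine F_5-points: {(3, 1), (3, 3)}; count = 2.

For each of the 25 pairs (x, y) ∈ F_5², evaluate f(x, y) mod 5. Record the zeros.
  x = 0: [0↦2, 1↦1, 2↦3, 3↦1, 4↦3]  zeros at y ∈ ∅
  x = 1: [0↦3, 1↦2, 2↦4, 3↦2, 4↦4]  zeros at y ∈ ∅
  x = 2: [0↦2, 1↦1, 2↦3, 3↦1, 4↦3]  zeros at y ∈ ∅
  x = 3: [0↦1, 1↦0, 2↦2, 3↦0, 4↦2]  zeros at y ∈ {1, 3}
  x = 4: [0↦2, 1↦1, 2↦3, 3↦1, 4↦3]  zeros at y ∈ ∅
Collecting zeros: affine points = {(3, 1), (3, 3)}.
Total count |C(F_5)_aff| = 2.


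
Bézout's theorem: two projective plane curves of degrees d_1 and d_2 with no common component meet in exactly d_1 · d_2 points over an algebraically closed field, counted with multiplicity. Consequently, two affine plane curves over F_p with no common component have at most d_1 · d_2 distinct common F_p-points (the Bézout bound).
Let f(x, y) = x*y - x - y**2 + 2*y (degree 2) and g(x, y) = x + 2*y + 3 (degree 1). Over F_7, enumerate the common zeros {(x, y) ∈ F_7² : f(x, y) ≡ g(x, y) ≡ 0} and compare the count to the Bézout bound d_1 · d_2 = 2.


Common zeros: {(0, 2), (5, 3)}; count = 2; Bézout bound = 2.

deg(f) = 2, deg(g) = 1, so Bézout bound = 2.
Scan x ∈ F_7. For each x, list the y ∈ F_7 with f(x, y) ≡ 0 and those with g(x, y) ≡ 0 (mod 7); the common zeros in that column are the intersection.
  x = 0: f ≡ 0 at y ∈ {0, 2}; g ≡ 0 at y ∈ {2}; common: {2}.
  x = 1: f ≡ 0 at y ∈ ∅; g ≡ 0 at y ∈ {5}; common: ∅.
  x = 2: f ≡ 0 at y ∈ {5, 6}; g ≡ 0 at y ∈ {1}; common: ∅.
  x = 3: f ≡ 0 at y ∈ ∅; g ≡ 0 at y ∈ {4}; common: ∅.
  x = 4: f ≡ 0 at y ∈ ∅; g ≡ 0 at y ∈ {0}; common: ∅.
  x = 5: f ≡ 0 at y ∈ {3, 4}; g ≡ 0 at y ∈ {3}; common: {3}.
  x = 6: f ≡ 0 at y ∈ ∅; g ≡ 0 at y ∈ {6}; common: ∅.
Collecting: common zeros = {(0, 2), (5, 3)}, so the count is 2.
Comparison with the Bézout bound: 2 ≤ 2 = deg(f)·deg(g), as expected for curves with no common component (the bound is attained).


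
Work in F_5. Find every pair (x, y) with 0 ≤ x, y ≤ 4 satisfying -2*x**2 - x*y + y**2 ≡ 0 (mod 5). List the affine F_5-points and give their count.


Affine F_5-points: {(0, 0), (1, 2), (1, 4), (2, 3), (2, 4), (3, 1), (3, 2), (4, 1), (4, 3)}; count = 9.

For each of the 25 pairs (x, y) ∈ F_5², evaluate f(x, y) mod 5. Record the zeros.
  x = 0: [0↦0, 1↦1, 2↦4, 3↦4, 4↦1]  zeros at y ∈ {0}
  x = 1: [0↦3, 1↦3, 2↦0, 3↦4, 4↦0]  zeros at y ∈ {2, 4}
  x = 2: [0↦2, 1↦1, 2↦2, 3↦0, 4↦0]  zeros at y ∈ {3, 4}
  x = 3: [0↦2, 1↦0, 2↦0, 3↦2, 4↦1]  zeros at y ∈ {1, 2}
  x = 4: [0↦3, 1↦0, 2↦4, 3↦0, 4↦3]  zeros at y ∈ {1, 3}
Collecting zeros: affine points = {(0, 0), (1, 2), (1, 4), (2, 3), (2, 4), (3, 1), (3, 2), (4, 1), (4, 3)}.
Total count |C(F_5)_aff| = 9.


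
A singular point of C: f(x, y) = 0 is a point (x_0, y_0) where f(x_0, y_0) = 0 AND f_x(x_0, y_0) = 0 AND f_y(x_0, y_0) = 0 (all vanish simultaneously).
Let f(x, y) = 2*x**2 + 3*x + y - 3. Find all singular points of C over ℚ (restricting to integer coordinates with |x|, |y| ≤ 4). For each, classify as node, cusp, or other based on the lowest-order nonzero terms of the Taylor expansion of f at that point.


No singular points in the scanned grid; C is smooth there.

Compute partial derivatives:
  f_x = 4*x + 3.
  f_y = 1.
f_y = 1 is a nonzero constant, so f_y never vanishes: no point (x, y) can satisfy f = f_x = f_y = 0. In particular no (x, y) ∈ {−4, ..., 4}² is singular; the curve is smooth.


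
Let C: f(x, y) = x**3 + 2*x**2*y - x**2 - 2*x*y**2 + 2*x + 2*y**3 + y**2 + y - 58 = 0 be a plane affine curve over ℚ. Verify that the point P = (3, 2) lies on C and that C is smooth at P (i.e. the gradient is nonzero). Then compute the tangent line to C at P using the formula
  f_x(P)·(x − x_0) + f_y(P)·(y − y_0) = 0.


Tangent line at P: 39*x + 23*y - 163 = 0.

Step 1: f(3, 2) = 0, so P lies on C.
Step 2: partial derivatives
  f_x(x, y) = 3*x**2 + 4*x*y - 2*x - 2*y**2 + 2, f_y(x, y) = 2*x**2 - 4*x*y + 6*y**2 + 2*y + 1.
  f_x(P) = 39, f_y(P) = 23 (gradient nonzero, so P is smooth).
Step 3: tangent line at P: 39·(x − 3) + 23·(y − 2) = 0.
Expanding: 39*x + 23*y - 163 = 0.


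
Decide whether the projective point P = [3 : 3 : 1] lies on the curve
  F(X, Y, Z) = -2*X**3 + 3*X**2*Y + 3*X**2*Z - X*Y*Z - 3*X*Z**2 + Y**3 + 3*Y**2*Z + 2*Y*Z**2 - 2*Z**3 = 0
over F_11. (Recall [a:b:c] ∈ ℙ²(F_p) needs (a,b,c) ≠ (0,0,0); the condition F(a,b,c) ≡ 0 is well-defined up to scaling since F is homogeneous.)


F(3,3,1) ≡ 6 (mod 11); P is NOT on the curve.

Evaluate F(3, 3, 1) term-by-term (mod 11).
  -2*X**3 ↦ -2·27·1·1 = -54
  3*X**2*Y ↦ 3·9·3·1 = 81
  3*X**2*Z ↦ 3·9·1·1 = 27
  -X*Y*Z ↦ -1·3·3·1 = -9
  -3*X*Z**2 ↦ -3·3·1·1 = -9
  Y**3 ↦ 1·1·27·1 = 27
  3*Y**2*Z ↦ 3·1·9·1 = 27
  2*Y*Z**2 ↦ 2·1·3·1 = 6
  -2*Z**3 ↦ -2·1·1·1 = -2
Sum: F(3, 3, 1) = (-54) + (81) + (27) + (-9) + (-9) + (27) + (27) + (6) + (-2) = 94.
Reducing mod 11: 94 ≡ 6 (mod 11).
Since F(a, b, c) ≡ 6 ≠ 0 (mod 11), P does NOT lie on the curve.


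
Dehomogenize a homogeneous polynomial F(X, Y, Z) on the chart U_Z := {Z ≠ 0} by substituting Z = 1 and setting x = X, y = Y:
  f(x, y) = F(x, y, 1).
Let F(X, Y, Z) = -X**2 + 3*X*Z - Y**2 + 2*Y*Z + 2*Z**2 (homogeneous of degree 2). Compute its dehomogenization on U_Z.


f(x, y) = -x**2 + 3*x - y**2 + 2*y + 2

On U_Z we set Z = 1. Each monomial c·X^i·Y^j·Z^k in F becomes c·x^i·y^j·1^k = c·x^i·y^j.
Substituting Z = 1: F(X, Y, 1) = -x**2 + 3*x - y**2 + 2*y + 2.
Note: deg(f) ≤ deg(F) = 2; strict inequality happens when F is divisible by Z (lost terms).


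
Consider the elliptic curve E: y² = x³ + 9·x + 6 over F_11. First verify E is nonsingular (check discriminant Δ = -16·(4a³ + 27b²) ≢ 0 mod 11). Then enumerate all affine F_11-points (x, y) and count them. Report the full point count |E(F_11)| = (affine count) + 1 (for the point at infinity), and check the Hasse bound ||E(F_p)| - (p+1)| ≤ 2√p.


Affine points = {(1, 4), (1, 7), (3, 4), (3, 7), (5, 0), (6, 1), (6, 10), (7, 4), (7, 7)}; affine count = 9; |E(F_11)| = 10.

Discriminant check: Δ ∝ 4a³ + 27b² = 4·9³ + 27·6² = 4·729 + 27·36 ≡ 5 (mod 11). Nonzero ⇒ E is nonsingular.
For each x ∈ F_11, compute rhs = x³ + 9·x + 6 mod 11, then count y ∈ F_11 with y² ≡ rhs.
  x = 0: rhs = 6, matching y values: none (0 points).
  x = 1: rhs = 5, matching y values: 4, 7 (2 points).
  x = 2: rhs = 10, matching y values: none (0 points).
  x = 3: rhs = 5, matching y values: 4, 7 (2 points).
  x = 4: rhs = 7, matching y values: none (0 points).
  x = 5: rhs = 0, matching y values: 0 (1 points).
  x = 6: rhs = 1, matching y values: 1, 10 (2 points).
  x = 7: rhs = 5, matching y values: 4, 7 (2 points).
  x = 8: rhs = 7, matching y values: none (0 points).
  x = 9: rhs = 2, matching y values: none (0 points).
  x = 10: rhs = 7, matching y values: none (0 points).
Total affine count: 9.
Full point count |E(F_11)| = 9 + 1 = 10.
Hasse bound: |10 − (11+1)| = |-2| = 2 ≤ 2√11 ≈ 6.6332 ✓.


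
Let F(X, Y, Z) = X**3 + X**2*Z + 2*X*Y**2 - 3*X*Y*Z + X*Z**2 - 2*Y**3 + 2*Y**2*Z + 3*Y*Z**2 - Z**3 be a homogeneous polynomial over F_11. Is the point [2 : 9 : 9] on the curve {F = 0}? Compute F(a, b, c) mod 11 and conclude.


F(2,9,9) ≡ 6 (mod 11); P is NOT on the curve.

Evaluate F(2, 9, 9) term-by-term (mod 11).
  X**3 ↦ 1·8·1·1 = 8
  X**2*Z ↦ 1·4·1·9 = 36
  2*X*Y**2 ↦ 2·2·81·1 = 324
  -3*X*Y*Z ↦ -3·2·9·9 = -486
  X*Z**2 ↦ 1·2·1·81 = 162
  -2*Y**3 ↦ -2·1·729·1 = -1458
  2*Y**2*Z ↦ 2·1·81·9 = 1458
  3*Y*Z**2 ↦ 3·1·9·81 = 2187
  -Z**3 ↦ -1·1·1·729 = -729
Sum: F(2, 9, 9) = (8) + (36) + (324) + (-486) + (162) + (-1458) + (1458) + (2187) + (-729) = 1502.
Reducing mod 11: 1502 ≡ 6 (mod 11).
Since F(a, b, c) ≡ 6 ≠ 0 (mod 11), P does NOT lie on the curve.


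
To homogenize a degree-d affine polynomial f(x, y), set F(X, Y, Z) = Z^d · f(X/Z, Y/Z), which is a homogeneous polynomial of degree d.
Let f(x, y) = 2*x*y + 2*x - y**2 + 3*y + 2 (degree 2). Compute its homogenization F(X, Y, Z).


F(X, Y, Z) = 2*X*Y + 2*X*Z - Y**2 + 3*Y*Z + 2*Z**2

deg(f) = 2.
Substitute x = X/Z, y = Y/Z into f, then multiply by Z^2.
  monomial 2·x^1·y^1 ↦ 2·X^1·Y^1·Z^0.
  monomial 2·x^1·y^0 ↦ 2·X^1·Y^0·Z^1.
  monomial -1·x^0·y^2 ↦ -1·X^0·Y^2·Z^0.
  monomial 3·x^0·y^1 ↦ 3·X^0·Y^1·Z^1.
  monomial 2·x^0·y^0 ↦ 2·X^0·Y^0·Z^2.
Collecting: F(X, Y, Z) = 2*X*Y + 2*X*Z - Y**2 + 3*Y*Z + 2*Z**2.


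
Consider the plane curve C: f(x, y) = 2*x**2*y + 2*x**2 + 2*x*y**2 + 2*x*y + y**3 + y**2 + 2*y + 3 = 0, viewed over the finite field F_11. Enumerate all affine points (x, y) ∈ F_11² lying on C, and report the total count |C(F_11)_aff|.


Affine F_11-points: {(1, 3), (2, 0), (3, 1), (3, 5), (3, 9), (7, 1), (7, 3), (9, 0), (10, 9)}; count = 9.

For each of the 121 pairs (x, y) ∈ F_11², evaluate f(x, y) mod 11. Record the zeros.
  x = 0: [0↦3, 1↦7, 2↦8, 3↦1, 4↦3, 5↦9, 6↦3, 7↦2, 8↦1, 9↦6, 10↦1]  zeros at y ∈ ∅
  x = 1: [0↦5, 1↦4, 2↦4, 3↦0, 4↦9, 5↦4, 6↦2, 7↦9, 8↦9, 9↦8, 10↦1]  zeros at y ∈ {3}
  x = 2: [0↦0, 1↦9, 2↦1, 3↦4, 4↦2, 5↦1, 6↦7, 7↦4, 8↦9, 9↦6, 10↦1]  zeros at y ∈ {0}
  x = 3: [0↦10, 1↦0, 2↦10, 3↦2, 4↦4, 5↦0, 6↦7, 7↦9, 8↦1, 9↦0, 10↦1]  zeros at y ∈ {1, 5, 9}
  x = 4: [0↦2, 1↦10, 2↦9, 3↦5, 4↦4, 5↦1, 6↦2, 7↦2, 8↦7, 9↦1, 10↦1]  zeros at y ∈ ∅
  x = 5: [0↦9, 1↦6, 2↦9, 3↦2, 4↦2, 5↦4, 6↦3, 7↦5, 8↦5, 9↦9, 10↦1]  zeros at y ∈ ∅
  x = 6: [0↦9, 1↦10, 2↦10, 3↦4, 4↦9, 5↦9, 6↦10, 7↦7, 8↦6, 9↦2, 10↦1]  zeros at y ∈ ∅
  x = 7: [0↦2, 1↦0, 2↦1, 3↦0, 4↦3, 5↦5, 6↦1, 7↦8, 8↦10, 9↦2, 10↦1]  zeros at y ∈ {1, 3}
  x = 8: [0↦10, 1↦9, 2↦4, 3↦1, 4↦6, 5↦3, 6↦9, 7↦8, 8↦6, 9↦9, 10↦1]  zeros at y ∈ ∅
  x = 9: [0↦0, 1↦4, 2↦8, 3↦7, 4↦7, 5↦3, 6↦1, 7↦7, 8↦5, 9↦1, 10↦1]  zeros at y ∈ {0}
  x = 10: [0↦5, 1↦7, 2↦2, 3↦7, 4↦6, 5↦5, 6↦10, 7↦5, 8↦7, 9↦0, 10↦1]  zeros at y ∈ {9}
Collecting zeros: affine points = {(1, 3), (2, 0), (3, 1), (3, 5), (3, 9), (7, 1), (7, 3), (9, 0), (10, 9)}.
Total count |C(F_11)_aff| = 9.


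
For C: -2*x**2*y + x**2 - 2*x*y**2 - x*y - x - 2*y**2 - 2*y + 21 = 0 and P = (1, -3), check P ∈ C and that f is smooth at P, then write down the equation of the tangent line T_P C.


Tangent line at P: -2*x + 19*y + 59 = 0.

Step 1: f(1, -3) = 0, so P lies on C.
Step 2: partial derivatives
  f_x(x, y) = -4*x*y + 2*x - 2*y**2 - y - 1, f_y(x, y) = -2*x**2 - 4*x*y - x - 4*y - 2.
  f_x(P) = -2, f_y(P) = 19 (gradient nonzero, so P is smooth).
Step 3: tangent line at P: -2·(x − 1) + 19·(y − -3) = 0.
Expanding: -2*x + 19*y + 59 = 0.


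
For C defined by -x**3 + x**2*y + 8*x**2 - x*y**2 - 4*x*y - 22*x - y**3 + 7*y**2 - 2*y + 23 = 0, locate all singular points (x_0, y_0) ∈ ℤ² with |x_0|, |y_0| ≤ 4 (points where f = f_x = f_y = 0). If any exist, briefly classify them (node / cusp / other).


Singular points: {(3, 1)}; classification: cusp.

Compute partial derivatives:
  f_x = -3*x**2 + 2*x*y + 16*x - y**2 - 4*y - 22.
  f_y = x**2 - 2*x*y - 4*x - 3*y**2 + 14*y - 2.
Scan x_0 ∈ {−4, ..., 4}. For each x_0, f_y(x_0, y) is a polynomial in y; find its integer roots y ∈ {−4, ..., 4}, then test f_x and f at those candidates.
  x = -4: f_y(-4, y) = -3*y**2 + 22*y + 30; no integer root y with |y| ≤ 4.
  x = -3: f_y(-3, y) = -3*y**2 + 20*y + 19; no integer root y with |y| ≤ 4.
  x = -2: f_y(-2, y) = -3*y**2 + 18*y + 10; no integer root y with |y| ≤ 4.
  x = -1: f_y(-1, y) = -3*y**2 + 16*y + 3; no integer root y with |y| ≤ 4.
  x = 0: f_y(0, y) = -3*y**2 + 14*y - 2; no integer root y with |y| ≤ 4.
  x = 1: f_y(1, y) = -3*y**2 + 12*y - 5; no integer root y with |y| ≤ 4.
  x = 2: f_y(2, y) = -3*y**2 + 10*y - 6; no integer root y with |y| ≤ 4.
  x = 3: f_y(3, y) = -3*y**2 + 8*y - 5; vanishes at y ∈ {1}. (3, 1): f_x = 0, f = 0 — SINGULAR.
  x = 4: f_y(4, y) = -3*y**2 + 6*y - 2; no integer root y with |y| ≤ 4.
Only singular point on the grid: (3, 1).
Classify: substitute x = 3 + u, y = 1 + v and expand: f = -u**3 + u**2*v - u*v**2 - v**3 + v**2.
No constant or linear terms (consistent with a singular point). Quadratic part: v**2. Cubic part: -u**3 + u**2*v - u*v**2 - v**3.
The quadratic part v**2 is a perfect square, so there is a single (double) tangent line v = 0, i.e. y = 1. Restricting the cubic part to that line (v = 0) leaves -u**3 ≠ 0, so f is not divisible by v and the branch is v² ≈ u**3 to lowest order — this is a cusp.
Classification: cusp.


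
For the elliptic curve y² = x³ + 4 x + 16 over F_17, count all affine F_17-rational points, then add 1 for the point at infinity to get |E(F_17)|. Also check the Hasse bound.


Affine points = {(0, 4), (0, 13), (1, 2), (1, 15), (2, 7), (2, 10), (3, 2), (3, 15), (5, 5), (5, 12), (6, 1), (6, 16), (7, 8), (7, 9), (8, 4), (8, 13), (9, 4), (9, 13), (10, 6), (10, 11), (13, 2), (13, 15), (15, 0)}; affine count = 23; |E(F_17)| = 24.

Discriminant check: Δ ∝ 4a³ + 27b² = 4·4³ + 27·16² = 4·64 + 27·256 ≡ 11 (mod 17). Nonzero ⇒ E is nonsingular.
For each x ∈ F_17, compute rhs = x³ + 4·x + 16 mod 17, then count y ∈ F_17 with y² ≡ rhs.
  x = 0: rhs = 16, matching y values: 4, 13 (2 points).
  x = 1: rhs = 4, matching y values: 2, 15 (2 points).
  x = 2: rhs = 15, matching y values: 7, 10 (2 points).
  x = 3: rhs = 4, matching y values: 2, 15 (2 points).
  x = 4: rhs = 11, matching y values: none (0 points).
  x = 5: rhs = 8, matching y values: 5, 12 (2 points).
  x = 6: rhs = 1, matching y values: 1, 16 (2 points).
  x = 7: rhs = 13, matching y values: 8, 9 (2 points).
  x = 8: rhs = 16, matching y values: 4, 13 (2 points).
  x = 9: rhs = 16, matching y values: 4, 13 (2 points).
  x = 10: rhs = 2, matching y values: 6, 11 (2 points).
  x = 11: rhs = 14, matching y values: none (0 points).
  x = 12: rhs = 7, matching y values: none (0 points).
  x = 13: rhs = 4, matching y values: 2, 15 (2 points).
  x = 14: rhs = 11, matching y values: none (0 points).
  x = 15: rhs = 0, matching y values: 0 (1 points).
  x = 16: rhs = 11, matching y values: none (0 points).
Total affine count: 23.
Full point count |E(F_17)| = 23 + 1 = 24.
Hasse bound: |24 − (17+1)| = |6| = 6 ≤ 2√17 ≈ 8.2462 ✓.


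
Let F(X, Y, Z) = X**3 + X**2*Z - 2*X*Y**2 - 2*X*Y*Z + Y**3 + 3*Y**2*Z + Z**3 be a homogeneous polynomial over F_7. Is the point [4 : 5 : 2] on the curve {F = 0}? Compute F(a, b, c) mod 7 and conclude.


F(4,5,2) ≡ 1 (mod 7); P is NOT on the curve.

Evaluate F(4, 5, 2) term-by-term (mod 7).
  X**3 ↦ 1·64·1·1 = 64
  X**2*Z ↦ 1·16·1·2 = 32
  -2*X*Y**2 ↦ -2·4·25·1 = -200
  -2*X*Y*Z ↦ -2·4·5·2 = -80
  Y**3 ↦ 1·1·125·1 = 125
  3*Y**2*Z ↦ 3·1·25·2 = 150
  Z**3 ↦ 1·1·1·8 = 8
Sum: F(4, 5, 2) = (64) + (32) + (-200) + (-80) + (125) + (150) + (8) = 99.
Reducing mod 7: 99 ≡ 1 (mod 7).
Since F(a, b, c) ≡ 1 ≠ 0 (mod 7), P does NOT lie on the curve.


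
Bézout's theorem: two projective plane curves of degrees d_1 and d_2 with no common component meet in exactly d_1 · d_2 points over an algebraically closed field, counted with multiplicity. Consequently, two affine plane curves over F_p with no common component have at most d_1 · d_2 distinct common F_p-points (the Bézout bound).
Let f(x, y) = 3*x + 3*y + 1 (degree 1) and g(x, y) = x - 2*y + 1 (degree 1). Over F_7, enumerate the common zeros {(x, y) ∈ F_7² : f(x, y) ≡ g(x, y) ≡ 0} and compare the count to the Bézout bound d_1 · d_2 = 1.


Common zeros: {(1, 1)}; count = 1; Bézout bound = 1.

deg(f) = 1, deg(g) = 1, so Bézout bound = 1.
Scan x ∈ F_7. For each x, list the y ∈ F_7 with f(x, y) ≡ 0 and those with g(x, y) ≡ 0 (mod 7); the common zeros in that column are the intersection.
  x = 0: f ≡ 0 at y ∈ {2}; g ≡ 0 at y ∈ {4}; common: ∅.
  x = 1: f ≡ 0 at y ∈ {1}; g ≡ 0 at y ∈ {1}; common: {1}.
  x = 2: f ≡ 0 at y ∈ {0}; g ≡ 0 at y ∈ {5}; common: ∅.
  x = 3: f ≡ 0 at y ∈ {6}; g ≡ 0 at y ∈ {2}; common: ∅.
  x = 4: f ≡ 0 at y ∈ {5}; g ≡ 0 at y ∈ {6}; common: ∅.
  x = 5: f ≡ 0 at y ∈ {4}; g ≡ 0 at y ∈ {3}; common: ∅.
  x = 6: f ≡ 0 at y ∈ {3}; g ≡ 0 at y ∈ {0}; common: ∅.
Collecting: common zeros = {(1, 1)}, so the count is 1.
Comparison with the Bézout bound: 1 ≤ 1 = deg(f)·deg(g), as expected for curves with no common component (the bound is attained).


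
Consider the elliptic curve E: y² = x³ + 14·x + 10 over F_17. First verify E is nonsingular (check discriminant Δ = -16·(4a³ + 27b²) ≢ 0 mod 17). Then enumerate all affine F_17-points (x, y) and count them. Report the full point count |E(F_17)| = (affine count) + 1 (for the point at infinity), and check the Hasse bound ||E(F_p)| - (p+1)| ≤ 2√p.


Affine points = {(1, 5), (1, 12), (5, 1), (5, 16), (6, 2), (6, 15), (7, 3), (7, 14), (9, 7), (9, 10), (11, 4), (11, 13), (12, 6), (12, 11), (13, 3), (13, 14), (14, 3), (14, 14), (15, 5), (15, 12)}; affine count = 20; |E(F_17)| = 21.

Discriminant check: Δ ∝ 4a³ + 27b² = 4·14³ + 27·10² = 4·2744 + 27·100 ≡ 8 (mod 17). Nonzero ⇒ E is nonsingular.
For each x ∈ F_17, compute rhs = x³ + 14·x + 10 mod 17, then count y ∈ F_17 with y² ≡ rhs.
  x = 0: rhs = 10, matching y values: none (0 points).
  x = 1: rhs = 8, matching y values: 5, 12 (2 points).
  x = 2: rhs = 12, matching y values: none (0 points).
  x = 3: rhs = 11, matching y values: none (0 points).
  x = 4: rhs = 11, matching y values: none (0 points).
  x = 5: rhs = 1, matching y values: 1, 16 (2 points).
  x = 6: rhs = 4, matching y values: 2, 15 (2 points).
  x = 7: rhs = 9, matching y values: 3, 14 (2 points).
  x = 8: rhs = 5, matching y values: none (0 points).
  x = 9: rhs = 15, matching y values: 7, 10 (2 points).
  x = 10: rhs = 11, matching y values: none (0 points).
  x = 11: rhs = 16, matching y values: 4, 13 (2 points).
  x = 12: rhs = 2, matching y values: 6, 11 (2 points).
  x = 13: rhs = 9, matching y values: 3, 14 (2 points).
  x = 14: rhs = 9, matching y values: 3, 14 (2 points).
  x = 15: rhs = 8, matching y values: 5, 12 (2 points).
  x = 16: rhs = 12, matching y values: none (0 points).
Total affine count: 20.
Full point count |E(F_17)| = 20 + 1 = 21.
Hasse bound: |21 − (17+1)| = |3| = 3 ≤ 2√17 ≈ 8.2462 ✓.
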